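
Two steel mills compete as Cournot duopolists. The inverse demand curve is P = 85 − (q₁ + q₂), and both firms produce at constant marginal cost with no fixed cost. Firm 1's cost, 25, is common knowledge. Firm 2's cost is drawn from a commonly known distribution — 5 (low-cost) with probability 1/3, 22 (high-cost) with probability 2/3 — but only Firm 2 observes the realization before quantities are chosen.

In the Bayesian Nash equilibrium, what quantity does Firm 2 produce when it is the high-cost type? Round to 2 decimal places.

22.94

Type-c best response for Firm 2: q₂(c) = (85 − c)/2 − q₁/2.
Firm 1 maximizes expected profit; its first-order condition is 85 − 2q₁ − E[q₂] − 25 = 0.
Substituting E[q₂] and solving: E[c₂] = 16.3333, so q₁ = (85 − 2·25 + 16.3333)/3 = 17.1111.
q₂(high-cost) = (85 − 22 − 17.1111)/2 = 22.9444.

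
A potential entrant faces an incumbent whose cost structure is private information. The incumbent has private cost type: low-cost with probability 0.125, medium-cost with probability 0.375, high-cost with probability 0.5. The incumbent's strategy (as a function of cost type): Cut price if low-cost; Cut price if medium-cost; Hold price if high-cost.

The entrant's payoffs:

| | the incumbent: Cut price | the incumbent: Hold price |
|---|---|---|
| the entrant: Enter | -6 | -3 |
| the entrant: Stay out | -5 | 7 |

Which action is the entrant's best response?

E[Enter] = 0.125·(-6) + 0.375·(-6) + 0.5·(-3) = -4.5
E[Stay out] = 0.125·(-5) + 0.375·(-5) + 0.5·(7) = 1
Best response: Stay out (1 is the largest).

Stay out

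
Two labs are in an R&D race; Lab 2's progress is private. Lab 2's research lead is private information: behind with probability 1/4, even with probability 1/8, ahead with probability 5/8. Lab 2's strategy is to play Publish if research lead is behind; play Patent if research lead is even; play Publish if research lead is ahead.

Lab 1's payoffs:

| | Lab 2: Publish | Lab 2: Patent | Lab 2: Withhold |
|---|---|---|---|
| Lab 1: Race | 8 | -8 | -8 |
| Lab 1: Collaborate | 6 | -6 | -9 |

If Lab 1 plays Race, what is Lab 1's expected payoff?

E[Race] = 1/4·8 + 1/8·(-8) + 5/8·8 = 2 + (-1) + 5 = 6

6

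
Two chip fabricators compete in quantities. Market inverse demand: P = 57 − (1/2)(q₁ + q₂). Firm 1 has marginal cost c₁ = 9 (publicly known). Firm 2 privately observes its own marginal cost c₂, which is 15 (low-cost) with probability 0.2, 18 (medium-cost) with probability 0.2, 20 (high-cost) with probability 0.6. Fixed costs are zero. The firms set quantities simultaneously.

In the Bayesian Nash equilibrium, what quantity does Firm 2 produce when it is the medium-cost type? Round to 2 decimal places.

Type-c best response for Firm 2: q₂(c) = (57 − c) − q₁/2.
Firm 1 maximizes expected profit; its first-order condition is 57 − q₁ − (1/2)E[q₂] − 9 = 0.
Substituting E[q₂] and solving: E[c₂] = 18.6, so q₁ = (57 − 2·9 + 18.6)/(3/2) = 38.4.
q₂(medium-cost) = (57 − 18 − (1/2)·38.4) = 19.8.

19.80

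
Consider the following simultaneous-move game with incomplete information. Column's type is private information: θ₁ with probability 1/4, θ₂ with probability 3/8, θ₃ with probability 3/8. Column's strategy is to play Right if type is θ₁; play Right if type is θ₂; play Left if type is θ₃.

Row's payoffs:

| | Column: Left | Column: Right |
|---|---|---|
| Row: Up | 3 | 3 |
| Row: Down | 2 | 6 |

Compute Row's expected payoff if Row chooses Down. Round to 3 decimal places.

4.500

E[Down] = 1/4·6 + 3/8·6 + 3/8·2 = 3/2 + 9/4 + 3/4 = 9/2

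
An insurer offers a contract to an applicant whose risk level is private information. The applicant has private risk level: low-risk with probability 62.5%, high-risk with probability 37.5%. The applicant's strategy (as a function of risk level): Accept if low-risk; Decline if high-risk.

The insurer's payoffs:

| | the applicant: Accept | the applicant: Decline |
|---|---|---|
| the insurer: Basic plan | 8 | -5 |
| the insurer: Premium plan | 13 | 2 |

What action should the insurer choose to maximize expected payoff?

Premium plan

E[Basic plan] = 0.625·(8) + 0.375·(-5) = 3.125
E[Premium plan] = 0.625·(13) + 0.375·(2) = 8.875
Best response: Premium plan (8.875 is the largest).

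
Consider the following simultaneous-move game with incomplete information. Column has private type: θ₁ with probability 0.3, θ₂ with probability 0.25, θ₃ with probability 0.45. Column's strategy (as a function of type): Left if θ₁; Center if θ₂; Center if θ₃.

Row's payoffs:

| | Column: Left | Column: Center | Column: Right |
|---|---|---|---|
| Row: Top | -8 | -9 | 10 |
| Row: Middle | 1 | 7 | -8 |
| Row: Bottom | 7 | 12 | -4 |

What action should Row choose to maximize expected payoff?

Bottom

E[Top] = 0.3·(-8) + 0.25·(-9) + 0.45·(-9) = -8.7
E[Middle] = 0.3·(1) + 0.25·(7) + 0.45·(7) = 5.2
E[Bottom] = 0.3·(7) + 0.25·(12) + 0.45·(12) = 10.5
Best response: Bottom (10.5 is the largest).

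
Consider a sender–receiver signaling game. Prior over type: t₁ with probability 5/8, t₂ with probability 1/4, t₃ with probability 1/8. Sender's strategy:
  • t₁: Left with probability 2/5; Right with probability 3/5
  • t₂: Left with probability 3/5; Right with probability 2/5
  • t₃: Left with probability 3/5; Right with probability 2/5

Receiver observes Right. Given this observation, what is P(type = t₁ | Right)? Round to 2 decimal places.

P(Right) = (5/8)·(3/5) + (1/4)·(2/5) + (1/8)·(2/5) = 21/40
P(t₁ | Right) = ((5/8)·(3/5)) / (21/40) = (3/8) / (21/40) = 5/7

0.71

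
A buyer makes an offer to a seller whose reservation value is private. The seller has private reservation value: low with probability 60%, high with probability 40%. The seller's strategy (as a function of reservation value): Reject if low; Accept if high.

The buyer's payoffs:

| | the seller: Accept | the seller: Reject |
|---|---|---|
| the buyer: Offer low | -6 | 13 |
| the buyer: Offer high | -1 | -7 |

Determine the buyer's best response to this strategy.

Offer low

E[Offer low] = 0.6·(13) + 0.4·(-6) = 5.4
E[Offer high] = 0.6·(-7) + 0.4·(-1) = -4.6
Best response: Offer low (5.4 is the largest).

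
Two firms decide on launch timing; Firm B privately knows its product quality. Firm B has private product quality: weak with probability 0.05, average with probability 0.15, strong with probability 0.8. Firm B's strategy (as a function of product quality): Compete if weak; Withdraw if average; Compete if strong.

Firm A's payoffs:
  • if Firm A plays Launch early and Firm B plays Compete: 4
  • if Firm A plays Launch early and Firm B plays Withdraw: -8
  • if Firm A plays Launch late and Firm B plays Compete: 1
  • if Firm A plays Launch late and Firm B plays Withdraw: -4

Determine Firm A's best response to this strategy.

E[Launch early] = 0.05·(4) + 0.15·(-8) + 0.8·(4) = 2.2
E[Launch late] = 0.05·(1) + 0.15·(-4) + 0.8·(1) = 0.25
Best response: Launch early (2.2 is the largest).

Launch early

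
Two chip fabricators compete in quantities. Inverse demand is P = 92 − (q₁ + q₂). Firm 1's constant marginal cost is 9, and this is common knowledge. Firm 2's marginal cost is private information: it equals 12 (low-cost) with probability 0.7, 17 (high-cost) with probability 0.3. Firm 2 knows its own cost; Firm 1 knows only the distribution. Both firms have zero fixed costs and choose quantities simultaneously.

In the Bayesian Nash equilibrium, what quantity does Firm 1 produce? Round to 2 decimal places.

Type-c best response for Firm 2: q₂(c) = (92 − c)/2 − q₁/2.
Firm 1 maximizes expected profit; its first-order condition is 92 − 2q₁ − E[q₂] − 9 = 0.
Substituting E[q₂] and solving: E[c₂] = 13.5, so q₁ = (92 − 2·9 + 13.5)/3 = 29.1667.

29.17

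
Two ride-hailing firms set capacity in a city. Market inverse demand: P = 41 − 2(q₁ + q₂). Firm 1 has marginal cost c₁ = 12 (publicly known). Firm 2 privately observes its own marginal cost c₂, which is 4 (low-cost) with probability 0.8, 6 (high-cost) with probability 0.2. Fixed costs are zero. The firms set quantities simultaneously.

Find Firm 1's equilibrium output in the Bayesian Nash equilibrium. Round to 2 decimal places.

Type-c best response for Firm 2: q₂(c) = (41 − c)/4 − q₁/2.
Firm 1 maximizes expected profit; its first-order condition is 41 − 4q₁ − 2E[q₂] − 12 = 0.
Substituting E[q₂] and solving: E[c₂] = 4.4, so q₁ = (41 − 2·12 + 4.4)/6 = 3.56667.

3.57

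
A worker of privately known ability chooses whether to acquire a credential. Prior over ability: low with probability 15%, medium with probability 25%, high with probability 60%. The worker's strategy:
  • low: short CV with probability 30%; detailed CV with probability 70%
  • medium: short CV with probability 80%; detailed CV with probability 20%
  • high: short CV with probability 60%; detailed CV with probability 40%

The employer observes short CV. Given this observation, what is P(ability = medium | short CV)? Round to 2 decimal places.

0.33

P(short CV) = 0.15·0.3 + 0.25·0.8 + 0.6·0.6 = 0.605
P(medium | short CV) = (0.25·0.8) / 0.605 = 0.2 / 0.605 = 0.330579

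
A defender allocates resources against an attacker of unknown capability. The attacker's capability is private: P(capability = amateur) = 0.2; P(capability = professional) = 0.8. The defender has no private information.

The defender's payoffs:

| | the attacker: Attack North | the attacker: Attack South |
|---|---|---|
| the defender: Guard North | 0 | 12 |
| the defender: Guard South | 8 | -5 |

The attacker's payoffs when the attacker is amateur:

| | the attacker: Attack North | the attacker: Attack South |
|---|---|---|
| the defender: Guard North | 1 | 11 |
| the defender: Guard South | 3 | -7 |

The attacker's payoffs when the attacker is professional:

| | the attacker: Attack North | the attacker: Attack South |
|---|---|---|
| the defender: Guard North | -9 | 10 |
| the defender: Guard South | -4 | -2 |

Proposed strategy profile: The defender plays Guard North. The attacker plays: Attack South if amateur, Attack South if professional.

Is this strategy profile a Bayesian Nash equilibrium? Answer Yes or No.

The defender plays Guard North: E[Guard North] = 0.2·(12) + 0.8·(12) = 12; E[Guard South] = -5. Best-responding. ✓
The attacker (capability amateur), facing Guard North: Attack North gives 1, Attack South gives 11. Proposed Attack South is best. ✓
The attacker (capability professional), facing Guard North: Attack North gives -9, Attack South gives 10. Proposed Attack South is best. ✓

Yes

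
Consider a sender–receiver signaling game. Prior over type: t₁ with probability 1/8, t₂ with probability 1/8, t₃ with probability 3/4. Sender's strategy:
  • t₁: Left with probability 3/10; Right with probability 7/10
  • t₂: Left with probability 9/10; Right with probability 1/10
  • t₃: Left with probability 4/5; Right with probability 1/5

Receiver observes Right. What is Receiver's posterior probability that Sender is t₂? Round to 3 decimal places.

0.050

P(Right) = (1/8)·(7/10) + (1/8)·(1/10) + (3/4)·(1/5) = 1/4
P(t₂ | Right) = ((1/8)·(1/10)) / (1/4) = (1/80) / (1/4) = 1/20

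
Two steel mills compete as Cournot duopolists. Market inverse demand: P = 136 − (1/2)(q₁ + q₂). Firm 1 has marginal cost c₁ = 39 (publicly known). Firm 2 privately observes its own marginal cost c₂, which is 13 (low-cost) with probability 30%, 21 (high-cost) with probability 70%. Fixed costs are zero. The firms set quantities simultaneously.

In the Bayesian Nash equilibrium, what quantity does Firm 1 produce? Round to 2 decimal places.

51.07

Type-c best response for Firm 2: q₂(c) = (136 − c) − q₁/2.
Firm 1 maximizes expected profit; its first-order condition is 136 − q₁ − (1/2)E[q₂] − 39 = 0.
Substituting E[q₂] and solving: E[c₂] = 18.6, so q₁ = (136 − 2·39 + 18.6)/(3/2) = 51.0667.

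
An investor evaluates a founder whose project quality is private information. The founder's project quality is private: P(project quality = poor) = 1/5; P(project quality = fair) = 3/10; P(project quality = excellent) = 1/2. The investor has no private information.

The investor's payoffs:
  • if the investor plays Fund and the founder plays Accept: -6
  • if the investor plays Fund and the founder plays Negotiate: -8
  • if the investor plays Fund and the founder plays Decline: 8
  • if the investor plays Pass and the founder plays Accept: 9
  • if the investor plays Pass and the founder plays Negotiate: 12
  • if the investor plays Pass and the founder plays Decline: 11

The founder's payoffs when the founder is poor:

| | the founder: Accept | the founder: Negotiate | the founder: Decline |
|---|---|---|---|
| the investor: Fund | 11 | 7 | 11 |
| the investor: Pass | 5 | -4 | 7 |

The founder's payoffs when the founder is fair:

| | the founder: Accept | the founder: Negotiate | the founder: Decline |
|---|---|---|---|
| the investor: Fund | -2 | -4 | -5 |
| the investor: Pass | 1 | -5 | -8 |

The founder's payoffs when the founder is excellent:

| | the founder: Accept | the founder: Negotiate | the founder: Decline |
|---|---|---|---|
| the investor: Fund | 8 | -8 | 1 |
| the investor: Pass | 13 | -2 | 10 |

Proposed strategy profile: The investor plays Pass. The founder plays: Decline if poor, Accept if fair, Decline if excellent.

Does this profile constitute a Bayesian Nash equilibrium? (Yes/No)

The investor plays Pass: E[Pass] = 1/5·(11) + 3/10·(9) + 1/2·(11) = 52/5; E[Fund] = 19/5. Best-responding. ✓
The founder (project quality poor), facing Pass: Accept gives 5, Negotiate gives -4, Decline gives 7. Proposed Decline is best. ✓
The founder (project quality fair), facing Pass: Accept gives 1, Negotiate gives -5, Decline gives -8. Proposed Accept is best. ✓
The founder (project quality excellent), facing Pass: Accept gives 13, Negotiate gives -2, Decline gives 10. Proposed Decline is not best — profitable deviation exists. ✗

No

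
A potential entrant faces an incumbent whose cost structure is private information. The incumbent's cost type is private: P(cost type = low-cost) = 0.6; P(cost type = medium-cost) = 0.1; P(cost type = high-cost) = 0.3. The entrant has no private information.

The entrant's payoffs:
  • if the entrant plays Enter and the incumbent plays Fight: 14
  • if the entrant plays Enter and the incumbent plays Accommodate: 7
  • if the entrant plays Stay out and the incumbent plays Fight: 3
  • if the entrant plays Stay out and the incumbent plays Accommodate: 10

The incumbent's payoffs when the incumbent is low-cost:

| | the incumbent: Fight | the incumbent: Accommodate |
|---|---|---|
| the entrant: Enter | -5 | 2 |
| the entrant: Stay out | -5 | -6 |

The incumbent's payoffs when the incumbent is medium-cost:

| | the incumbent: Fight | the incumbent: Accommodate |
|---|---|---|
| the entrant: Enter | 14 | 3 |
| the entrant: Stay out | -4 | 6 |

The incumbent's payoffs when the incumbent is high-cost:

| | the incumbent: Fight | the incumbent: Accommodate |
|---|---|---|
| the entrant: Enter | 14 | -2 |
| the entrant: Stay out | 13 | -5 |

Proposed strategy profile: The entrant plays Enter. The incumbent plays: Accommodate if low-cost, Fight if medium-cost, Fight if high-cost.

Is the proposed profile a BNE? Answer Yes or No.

The entrant plays Enter: E[Enter] = 0.6·(7) + 0.1·(14) + 0.3·(14) = 9.8; E[Stay out] = 7.2. Best-responding. ✓
The incumbent (cost type low-cost), facing Enter: Fight gives -5, Accommodate gives 2. Proposed Accommodate is best. ✓
The incumbent (cost type medium-cost), facing Enter: Fight gives 14, Accommodate gives 3. Proposed Fight is best. ✓
The incumbent (cost type high-cost), facing Enter: Fight gives 14, Accommodate gives -2. Proposed Fight is best. ✓

Yes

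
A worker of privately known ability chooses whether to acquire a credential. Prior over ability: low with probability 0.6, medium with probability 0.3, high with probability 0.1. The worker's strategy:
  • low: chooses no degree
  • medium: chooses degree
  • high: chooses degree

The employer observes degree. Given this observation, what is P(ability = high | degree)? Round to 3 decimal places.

0.250

P(degree) = 0.6·0 + 0.3·1 + 0.1·1 = 0.4
P(high | degree) = (0.1·1) / 0.4 = 0.1 / 0.4 = 0.25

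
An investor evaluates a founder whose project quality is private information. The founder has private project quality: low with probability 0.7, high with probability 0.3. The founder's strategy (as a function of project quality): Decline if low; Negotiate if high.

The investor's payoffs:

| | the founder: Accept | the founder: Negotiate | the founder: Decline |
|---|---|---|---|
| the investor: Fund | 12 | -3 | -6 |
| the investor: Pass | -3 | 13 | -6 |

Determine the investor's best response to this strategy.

Pass

Compute the investor's expected payoff for each action, taking the expectation over the founder's type.
E[Fund] = 0.7·(-6) + 0.3·(-3) = -5.1
E[Pass] = 0.7·(-6) + 0.3·(13) = -0.3
Best response: Pass (-0.3 is the largest).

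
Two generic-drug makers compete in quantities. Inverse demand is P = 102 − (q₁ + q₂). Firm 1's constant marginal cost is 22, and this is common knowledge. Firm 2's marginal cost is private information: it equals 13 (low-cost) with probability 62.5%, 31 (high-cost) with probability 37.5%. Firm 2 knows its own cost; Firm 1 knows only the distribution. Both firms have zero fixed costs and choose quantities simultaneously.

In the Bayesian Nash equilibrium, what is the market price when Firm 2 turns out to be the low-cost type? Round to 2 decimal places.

44.54

Firm 2 with cost c maximizes (102 − (q₁+q₂) − c)·q₂, giving q₂(c) = (102 − c − q₁)/2.
E[c₂] = 0.625·13 + 0.375·31 = 19.75
Firm 1's FOC against E[q₂] yields q₁ = (102 − 2·22 + E[c₂])/3 = (102 − 44 + 19.75)/3 = 25.9167.
q₂(low-cost) = 31.5417, so P = 102 − (25.9167 + 31.5417) = 44.5417.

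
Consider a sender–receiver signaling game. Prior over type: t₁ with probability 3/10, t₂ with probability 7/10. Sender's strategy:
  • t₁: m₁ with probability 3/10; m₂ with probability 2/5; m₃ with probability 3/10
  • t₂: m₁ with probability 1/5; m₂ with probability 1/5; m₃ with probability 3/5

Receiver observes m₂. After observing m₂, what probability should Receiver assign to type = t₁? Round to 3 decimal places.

0.462

P(m₂) = (3/10)·(2/5) + (7/10)·(1/5) = 13/50
P(t₁ | m₂) = ((3/10)·(2/5)) / (13/50) = (3/25) / (13/50) = 6/13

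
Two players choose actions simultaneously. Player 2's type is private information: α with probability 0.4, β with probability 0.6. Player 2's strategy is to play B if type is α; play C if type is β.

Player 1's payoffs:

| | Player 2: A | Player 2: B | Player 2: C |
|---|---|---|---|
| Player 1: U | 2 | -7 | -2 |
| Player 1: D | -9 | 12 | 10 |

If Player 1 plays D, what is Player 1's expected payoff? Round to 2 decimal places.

E[D] = 0.4·12 + 0.6·10 = 4.8 + 6 = 10.8

10.80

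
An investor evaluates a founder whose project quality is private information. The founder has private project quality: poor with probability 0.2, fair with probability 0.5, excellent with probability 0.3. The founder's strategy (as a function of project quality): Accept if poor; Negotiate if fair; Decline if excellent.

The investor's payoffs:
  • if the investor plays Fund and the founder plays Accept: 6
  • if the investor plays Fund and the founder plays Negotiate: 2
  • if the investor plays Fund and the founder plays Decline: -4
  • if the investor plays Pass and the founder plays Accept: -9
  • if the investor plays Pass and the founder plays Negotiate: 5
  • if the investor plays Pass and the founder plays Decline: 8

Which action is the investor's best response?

Compute the investor's expected payoff for each action, taking the expectation over the founder's type.
E[Fund] = 0.2·(6) + 0.5·(2) + 0.3·(-4) = 1
E[Pass] = 0.2·(-9) + 0.5·(5) + 0.3·(8) = 3.1
Best response: Pass (3.1 is the largest).

Pass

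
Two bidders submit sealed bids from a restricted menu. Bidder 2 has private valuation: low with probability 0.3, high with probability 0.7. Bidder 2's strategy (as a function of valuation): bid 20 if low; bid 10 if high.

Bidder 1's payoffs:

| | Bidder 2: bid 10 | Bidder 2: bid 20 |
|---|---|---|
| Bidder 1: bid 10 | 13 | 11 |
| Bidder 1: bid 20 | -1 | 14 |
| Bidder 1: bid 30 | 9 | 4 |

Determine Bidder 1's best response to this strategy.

Compute Bidder 1's expected payoff for each action, taking the expectation over Bidder 2's type.
E[bid 10] = 0.3·(11) + 0.7·(13) = 12.4
E[bid 20] = 0.3·(14) + 0.7·(-1) = 3.5
E[bid 30] = 0.3·(4) + 0.7·(9) = 7.5
Best response: bid 10 (12.4 is the largest).

bid 10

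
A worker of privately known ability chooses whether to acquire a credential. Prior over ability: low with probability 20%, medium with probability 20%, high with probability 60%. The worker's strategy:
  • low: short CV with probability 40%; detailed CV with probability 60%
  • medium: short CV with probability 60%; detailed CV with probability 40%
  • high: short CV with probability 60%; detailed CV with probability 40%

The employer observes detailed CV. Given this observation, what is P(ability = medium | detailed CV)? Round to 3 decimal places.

0.182

P(detailed CV) = 0.2·0.6 + 0.2·0.4 + 0.6·0.4 = 0.44
P(medium | detailed CV) = (0.2·0.4) / 0.44 = 0.08 / 0.44 = 0.181818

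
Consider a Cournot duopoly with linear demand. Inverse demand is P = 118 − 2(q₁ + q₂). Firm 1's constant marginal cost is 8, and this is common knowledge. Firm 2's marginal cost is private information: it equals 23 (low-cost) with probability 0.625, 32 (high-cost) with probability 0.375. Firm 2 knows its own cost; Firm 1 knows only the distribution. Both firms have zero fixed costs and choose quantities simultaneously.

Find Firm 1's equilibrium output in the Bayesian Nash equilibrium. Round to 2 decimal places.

21.40

Each type of Firm 2 best-responds to q₁; Firm 1 best-responds to the expected q₂ over Firm 2's types.
Firm 2 with cost c maximizes (118 − 2(q₁+q₂) − c)·q₂, giving q₂(c) = (118 − c − 2q₁)/4.
E[c₂] = 0.625·23 + 0.375·32 = 26.375
Firm 1's FOC against E[q₂] yields q₁ = (118 − 2·8 + E[c₂])/6 = (118 − 16 + 26.375)/6 = 21.3958.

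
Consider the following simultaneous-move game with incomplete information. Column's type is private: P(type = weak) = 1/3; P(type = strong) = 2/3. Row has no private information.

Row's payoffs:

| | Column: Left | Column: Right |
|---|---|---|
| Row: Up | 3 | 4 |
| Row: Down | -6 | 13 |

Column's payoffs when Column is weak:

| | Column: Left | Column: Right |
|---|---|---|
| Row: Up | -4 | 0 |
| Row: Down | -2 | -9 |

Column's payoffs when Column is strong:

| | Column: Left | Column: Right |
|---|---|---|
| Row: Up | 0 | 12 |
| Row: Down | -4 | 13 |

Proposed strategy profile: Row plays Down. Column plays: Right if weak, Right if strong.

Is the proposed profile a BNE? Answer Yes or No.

Row plays Down: E[Down] = 1/3·(13) + 2/3·(13) = 13; E[Up] = 4. Best-responding. ✓
Column (type weak), facing Down: Left gives -2, Right gives -9. Proposed Right is not best — profitable deviation exists. ✗
Column (type strong), facing Down: Left gives -4, Right gives 13. Proposed Right is best. ✓

No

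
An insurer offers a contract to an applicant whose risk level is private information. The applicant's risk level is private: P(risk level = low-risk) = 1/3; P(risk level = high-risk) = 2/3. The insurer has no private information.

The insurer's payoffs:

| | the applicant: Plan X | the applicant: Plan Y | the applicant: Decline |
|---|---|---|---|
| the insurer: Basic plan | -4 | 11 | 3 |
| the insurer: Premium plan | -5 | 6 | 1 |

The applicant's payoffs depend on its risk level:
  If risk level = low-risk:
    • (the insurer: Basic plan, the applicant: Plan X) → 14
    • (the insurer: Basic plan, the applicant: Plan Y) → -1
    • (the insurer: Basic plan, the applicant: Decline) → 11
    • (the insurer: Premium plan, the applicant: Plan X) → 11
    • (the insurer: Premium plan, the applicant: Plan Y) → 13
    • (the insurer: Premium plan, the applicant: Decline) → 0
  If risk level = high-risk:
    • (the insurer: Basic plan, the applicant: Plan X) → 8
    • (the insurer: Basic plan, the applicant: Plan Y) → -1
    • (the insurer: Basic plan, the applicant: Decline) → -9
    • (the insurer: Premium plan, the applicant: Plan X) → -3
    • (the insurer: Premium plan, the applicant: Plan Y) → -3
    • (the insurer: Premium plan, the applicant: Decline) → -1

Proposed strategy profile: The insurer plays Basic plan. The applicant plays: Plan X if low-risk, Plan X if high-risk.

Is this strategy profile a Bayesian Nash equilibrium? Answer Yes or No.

Yes

The insurer plays Basic plan: E[Basic plan] = 1/3·(-4) + 2/3·(-4) = -4; E[Premium plan] = -5. Best-responding. ✓
The applicant (risk level low-risk), facing Basic plan: Plan X gives 14, Plan Y gives -1, Decline gives 11. Proposed Plan X is best. ✓
The applicant (risk level high-risk), facing Basic plan: Plan X gives 8, Plan Y gives -1, Decline gives -9. Proposed Plan X is best. ✓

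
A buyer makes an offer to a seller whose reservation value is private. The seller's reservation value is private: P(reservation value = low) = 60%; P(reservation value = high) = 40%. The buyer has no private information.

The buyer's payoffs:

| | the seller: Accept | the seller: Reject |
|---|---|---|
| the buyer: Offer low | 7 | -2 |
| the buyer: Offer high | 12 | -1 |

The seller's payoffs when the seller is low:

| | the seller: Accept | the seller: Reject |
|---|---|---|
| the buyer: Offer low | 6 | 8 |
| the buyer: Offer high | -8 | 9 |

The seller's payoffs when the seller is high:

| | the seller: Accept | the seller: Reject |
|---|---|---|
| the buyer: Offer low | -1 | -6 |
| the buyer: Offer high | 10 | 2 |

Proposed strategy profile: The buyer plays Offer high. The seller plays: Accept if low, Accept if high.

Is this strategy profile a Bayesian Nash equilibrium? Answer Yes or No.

A profile is a BNE iff every type of every player is best-responding given beliefs about the other side.
The buyer plays Offer high: E[Offer high] = 0.6·(12) + 0.4·(12) = 12; E[Offer low] = 7. Best-responding. ✓
The seller (reservation value low), facing Offer high: Accept gives -8, Reject gives 9. Proposed Accept is not best — profitable deviation exists. ✗
The seller (reservation value high), facing Offer high: Accept gives 10, Reject gives 2. Proposed Accept is best. ✓

No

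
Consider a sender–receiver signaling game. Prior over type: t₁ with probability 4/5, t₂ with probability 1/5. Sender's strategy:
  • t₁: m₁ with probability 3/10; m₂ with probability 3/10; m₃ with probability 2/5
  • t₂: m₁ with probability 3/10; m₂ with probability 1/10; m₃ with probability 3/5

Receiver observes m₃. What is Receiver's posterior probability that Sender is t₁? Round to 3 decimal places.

0.727

Apply Bayes' rule using the sender's strategy as the likelihood.
P(m₃) = (4/5)·(2/5) + (1/5)·(3/5) = 11/25
P(t₁ | m₃) = ((4/5)·(2/5)) / (11/25) = (8/25) / (11/25) = 8/11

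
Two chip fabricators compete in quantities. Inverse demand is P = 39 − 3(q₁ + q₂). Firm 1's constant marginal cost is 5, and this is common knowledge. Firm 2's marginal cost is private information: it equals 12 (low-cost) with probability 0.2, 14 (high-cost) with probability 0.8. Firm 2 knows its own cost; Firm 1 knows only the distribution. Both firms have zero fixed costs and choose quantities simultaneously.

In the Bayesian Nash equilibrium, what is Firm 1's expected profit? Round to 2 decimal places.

Type-c best response for Firm 2: q₂(c) = (39 − c)/6 − q₁/2.
Firm 1 maximizes expected profit; its first-order condition is 39 − 6q₁ − 3E[q₂] − 5 = 0.
Substituting E[q₂] and solving: E[c₂] = 13.6, so q₁ = (39 − 2·5 + 13.6)/9 = 4.73333.
E[P] = 39 − 3·(q₁ + E[q₂]) = 19.2; Firm 1's expected profit = (E[P] − 5)·q₁ = (19.2 − 5)·4.73333 = 67.2133.

67.21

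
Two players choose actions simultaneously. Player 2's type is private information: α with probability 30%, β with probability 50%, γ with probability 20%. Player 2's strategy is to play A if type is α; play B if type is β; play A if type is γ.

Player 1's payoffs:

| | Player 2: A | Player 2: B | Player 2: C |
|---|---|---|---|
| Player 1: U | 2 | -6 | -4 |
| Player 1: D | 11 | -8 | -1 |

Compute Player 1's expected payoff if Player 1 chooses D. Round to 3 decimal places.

1.500

Take the expectation over Player 2's type, weighting each type's action by its prior probability.
E[D] = 0.3·11 + 0.5·(-8) + 0.2·11 = 3.3 + (-4) + 2.2 = 1.5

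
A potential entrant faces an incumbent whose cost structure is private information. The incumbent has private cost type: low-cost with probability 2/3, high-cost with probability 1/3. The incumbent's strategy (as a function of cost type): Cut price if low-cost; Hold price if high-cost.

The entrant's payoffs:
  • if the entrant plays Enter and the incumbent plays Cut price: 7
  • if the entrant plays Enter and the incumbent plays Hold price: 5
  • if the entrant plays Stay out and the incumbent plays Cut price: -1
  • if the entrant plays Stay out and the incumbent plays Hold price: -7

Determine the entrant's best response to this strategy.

Enter

E[Enter] = 2/3·(7) + 1/3·(5) = 19/3
E[Stay out] = 2/3·(-1) + 1/3·(-7) = -3
Best response: Enter (19/3 is the largest).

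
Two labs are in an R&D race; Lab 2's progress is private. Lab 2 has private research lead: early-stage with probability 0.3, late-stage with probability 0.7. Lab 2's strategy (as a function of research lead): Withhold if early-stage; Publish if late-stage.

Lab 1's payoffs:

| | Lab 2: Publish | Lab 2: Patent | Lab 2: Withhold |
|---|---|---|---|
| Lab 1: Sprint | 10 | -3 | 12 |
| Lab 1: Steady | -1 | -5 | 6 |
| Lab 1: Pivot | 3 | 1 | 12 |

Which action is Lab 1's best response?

Sprint

E[Sprint] = 0.3·(12) + 0.7·(10) = 10.6
E[Steady] = 0.3·(6) + 0.7·(-1) = 1.1
E[Pivot] = 0.3·(12) + 0.7·(3) = 5.7
Best response: Sprint (10.6 is the largest).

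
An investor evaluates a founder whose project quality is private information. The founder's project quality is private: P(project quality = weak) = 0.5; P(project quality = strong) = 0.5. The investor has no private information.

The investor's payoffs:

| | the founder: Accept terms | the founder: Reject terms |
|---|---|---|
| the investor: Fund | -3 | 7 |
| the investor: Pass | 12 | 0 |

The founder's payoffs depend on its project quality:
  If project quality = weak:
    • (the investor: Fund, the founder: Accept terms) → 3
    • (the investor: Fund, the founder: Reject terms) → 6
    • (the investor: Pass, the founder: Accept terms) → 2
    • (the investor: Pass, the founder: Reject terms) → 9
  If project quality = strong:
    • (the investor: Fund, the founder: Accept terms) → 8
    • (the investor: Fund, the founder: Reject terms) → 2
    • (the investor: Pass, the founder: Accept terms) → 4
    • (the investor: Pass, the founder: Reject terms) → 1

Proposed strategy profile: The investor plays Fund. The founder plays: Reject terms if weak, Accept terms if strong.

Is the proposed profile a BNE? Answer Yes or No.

The investor plays Fund: E[Fund] = 0.5·(7) + 0.5·(-3) = 2; E[Pass] = 6. Not best-responding. ✗
The founder (project quality weak), facing Fund: Accept terms gives 3, Reject terms gives 6. Proposed Reject terms is best. ✓
The founder (project quality strong), facing Fund: Accept terms gives 8, Reject terms gives 2. Proposed Accept terms is best. ✓

No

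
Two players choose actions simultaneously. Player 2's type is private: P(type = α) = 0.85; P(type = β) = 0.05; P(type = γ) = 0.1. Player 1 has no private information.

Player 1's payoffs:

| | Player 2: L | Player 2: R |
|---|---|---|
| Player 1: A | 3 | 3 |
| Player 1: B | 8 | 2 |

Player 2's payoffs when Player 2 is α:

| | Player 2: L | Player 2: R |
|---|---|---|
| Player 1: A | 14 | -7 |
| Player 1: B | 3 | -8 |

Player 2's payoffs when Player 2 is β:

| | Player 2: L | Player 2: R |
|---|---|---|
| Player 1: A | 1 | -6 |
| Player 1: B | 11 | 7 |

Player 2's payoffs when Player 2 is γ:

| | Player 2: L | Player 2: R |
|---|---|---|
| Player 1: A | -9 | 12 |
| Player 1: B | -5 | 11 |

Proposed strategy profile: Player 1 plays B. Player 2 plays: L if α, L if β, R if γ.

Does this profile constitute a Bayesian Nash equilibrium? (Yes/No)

Yes

Player 1 plays B: E[B] = 0.85·(8) + 0.05·(8) + 0.1·(2) = 7.4; E[A] = 3. Best-responding. ✓
Player 2 (type α), facing B: L gives 3, R gives -8. Proposed L is best. ✓
Player 2 (type β), facing B: L gives 11, R gives 7. Proposed L is best. ✓
Player 2 (type γ), facing B: L gives -5, R gives 11. Proposed R is best. ✓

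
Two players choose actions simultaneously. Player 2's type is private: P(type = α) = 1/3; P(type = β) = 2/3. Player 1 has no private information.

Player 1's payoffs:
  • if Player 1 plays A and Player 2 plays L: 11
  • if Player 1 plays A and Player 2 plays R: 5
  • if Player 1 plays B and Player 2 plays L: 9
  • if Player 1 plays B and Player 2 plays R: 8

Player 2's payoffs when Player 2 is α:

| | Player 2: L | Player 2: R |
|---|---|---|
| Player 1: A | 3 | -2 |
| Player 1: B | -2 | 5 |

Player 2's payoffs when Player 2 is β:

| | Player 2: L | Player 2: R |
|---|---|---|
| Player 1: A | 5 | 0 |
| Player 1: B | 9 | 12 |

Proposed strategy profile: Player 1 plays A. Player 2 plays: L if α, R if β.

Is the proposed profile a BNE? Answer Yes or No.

A profile is a BNE iff every type of every player is best-responding given beliefs about the other side.
Player 1 plays A: E[A] = 1/3·(11) + 2/3·(5) = 7; E[B] = 25/3. Not best-responding. ✗
Player 2 (type α), facing A: L gives 3, R gives -2. Proposed L is best. ✓
Player 2 (type β), facing A: L gives 5, R gives 0. Proposed R is not best — profitable deviation exists. ✗

No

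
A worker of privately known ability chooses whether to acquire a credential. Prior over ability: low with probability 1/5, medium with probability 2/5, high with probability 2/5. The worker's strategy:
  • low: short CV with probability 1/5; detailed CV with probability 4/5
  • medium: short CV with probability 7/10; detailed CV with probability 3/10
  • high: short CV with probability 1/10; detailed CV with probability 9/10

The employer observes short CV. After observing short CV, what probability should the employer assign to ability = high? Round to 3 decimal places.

0.111

P(short CV) = (1/5)·(1/5) + (2/5)·(7/10) + (2/5)·(1/10) = 9/25
P(high | short CV) = ((2/5)·(1/10)) / (9/25) = (1/25) / (9/25) = 1/9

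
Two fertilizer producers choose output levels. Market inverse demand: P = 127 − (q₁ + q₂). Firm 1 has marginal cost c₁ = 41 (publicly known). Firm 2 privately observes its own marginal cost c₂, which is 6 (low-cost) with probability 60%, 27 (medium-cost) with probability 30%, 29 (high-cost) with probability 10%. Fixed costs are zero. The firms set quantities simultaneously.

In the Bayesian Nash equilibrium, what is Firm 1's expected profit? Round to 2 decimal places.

394.68

Each type of Firm 2 best-responds to q₁; Firm 1 best-responds to the expected q₂ over Firm 2's types.
Firm 2 with cost c maximizes (127 − (q₁+q₂) − c)·q₂, giving q₂(c) = (127 − c − q₁)/2.
E[c₂] = 0.6·6 + 0.3·27 + 0.1·29 = 14.6
Firm 1's FOC against E[q₂] yields q₁ = (127 − 2·41 + E[c₂])/3 = (127 − 82 + 14.6)/3 = 19.8667.
E[P] = 127 − (q₁ + E[q₂]) = 60.8667; Firm 1's expected profit = (E[P] − 41)·q₁ = (60.8667 − 41)·19.8667 = 394.684.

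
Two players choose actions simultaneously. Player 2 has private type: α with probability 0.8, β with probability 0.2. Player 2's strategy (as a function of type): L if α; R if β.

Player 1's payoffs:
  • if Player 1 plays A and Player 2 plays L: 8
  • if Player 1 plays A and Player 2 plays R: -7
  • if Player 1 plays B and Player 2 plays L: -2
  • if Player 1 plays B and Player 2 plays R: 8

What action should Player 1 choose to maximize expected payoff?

E[A] = 0.8·(8) + 0.2·(-7) = 5
E[B] = 0.8·(-2) + 0.2·(8) = 0
Best response: A (5 is the largest).

A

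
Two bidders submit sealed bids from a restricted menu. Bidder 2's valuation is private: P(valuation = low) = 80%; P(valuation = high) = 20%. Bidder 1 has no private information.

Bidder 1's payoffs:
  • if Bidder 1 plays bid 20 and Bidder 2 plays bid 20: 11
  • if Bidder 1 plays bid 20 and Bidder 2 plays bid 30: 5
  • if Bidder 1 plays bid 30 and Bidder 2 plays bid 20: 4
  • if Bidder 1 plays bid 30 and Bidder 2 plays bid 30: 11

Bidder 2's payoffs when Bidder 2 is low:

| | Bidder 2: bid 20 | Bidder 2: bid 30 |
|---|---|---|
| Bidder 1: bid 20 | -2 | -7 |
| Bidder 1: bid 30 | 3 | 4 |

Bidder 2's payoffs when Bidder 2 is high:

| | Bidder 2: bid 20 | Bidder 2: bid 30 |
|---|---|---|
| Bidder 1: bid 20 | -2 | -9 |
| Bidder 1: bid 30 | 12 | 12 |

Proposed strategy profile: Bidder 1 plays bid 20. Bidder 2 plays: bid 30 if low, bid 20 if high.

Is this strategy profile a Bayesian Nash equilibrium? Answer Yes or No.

A profile is a BNE iff every type of every player is best-responding given beliefs about the other side.
Bidder 1 plays bid 20: E[bid 20] = 0.8·(5) + 0.2·(11) = 6.2; E[bid 30] = 9.6. Not best-responding. ✗
Bidder 2 (valuation low), facing bid 20: bid 20 gives -2, bid 30 gives -7. Proposed bid 30 is not best — profitable deviation exists. ✗
Bidder 2 (valuation high), facing bid 20: bid 20 gives -2, bid 30 gives -9. Proposed bid 20 is best. ✓

No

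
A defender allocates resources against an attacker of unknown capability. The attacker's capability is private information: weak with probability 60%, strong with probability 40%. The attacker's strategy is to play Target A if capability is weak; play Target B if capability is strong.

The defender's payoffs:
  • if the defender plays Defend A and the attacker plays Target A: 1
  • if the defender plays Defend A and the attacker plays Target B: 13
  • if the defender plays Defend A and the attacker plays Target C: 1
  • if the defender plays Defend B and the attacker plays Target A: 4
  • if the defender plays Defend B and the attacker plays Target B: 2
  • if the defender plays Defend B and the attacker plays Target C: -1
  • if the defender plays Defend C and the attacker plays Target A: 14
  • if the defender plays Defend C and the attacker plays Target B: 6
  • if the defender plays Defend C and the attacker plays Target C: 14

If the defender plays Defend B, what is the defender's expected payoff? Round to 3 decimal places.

E[Defend B] = 0.6·4 + 0.4·2 = 2.4 + 0.8 = 3.2

3.200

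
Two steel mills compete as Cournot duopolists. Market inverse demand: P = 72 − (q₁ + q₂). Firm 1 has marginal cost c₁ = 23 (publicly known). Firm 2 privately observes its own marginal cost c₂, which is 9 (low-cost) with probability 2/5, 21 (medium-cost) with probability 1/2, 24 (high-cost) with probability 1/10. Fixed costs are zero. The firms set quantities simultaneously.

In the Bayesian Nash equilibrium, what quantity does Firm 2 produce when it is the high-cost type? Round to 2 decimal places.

Type-c best response for Firm 2: q₂(c) = (72 − c)/2 − q₁/2.
Firm 1 maximizes expected profit; its first-order condition is 72 − 2q₁ − E[q₂] − 23 = 0.
Substituting E[q₂] and solving: E[c₂] = 16.5, so q₁ = (72 − 2·23 + 16.5)/3 = 14.1667.
q₂(high-cost) = (72 − 24 − 14.1667)/2 = 16.9167.

16.92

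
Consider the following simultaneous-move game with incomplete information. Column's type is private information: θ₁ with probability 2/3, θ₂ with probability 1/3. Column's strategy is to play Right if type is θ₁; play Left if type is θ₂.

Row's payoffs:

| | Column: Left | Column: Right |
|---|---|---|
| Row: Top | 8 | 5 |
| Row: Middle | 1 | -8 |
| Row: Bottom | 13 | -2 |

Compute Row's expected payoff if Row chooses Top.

Take the expectation over Column's type, weighting each type's action by its prior probability.
E[Top] = 2/3·5 + 1/3·8 = 10/3 + 8/3 = 6

6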